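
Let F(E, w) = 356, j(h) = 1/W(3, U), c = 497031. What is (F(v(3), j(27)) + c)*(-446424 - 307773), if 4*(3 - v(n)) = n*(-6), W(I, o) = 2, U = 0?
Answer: -375127783239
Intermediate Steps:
j(h) = 1/2
v(n) = 3 + 3*n/2 (v(n) = 3 - n*(-6)/4 = 3 - (-3)*n/2 = 3 + 3*n/2)
(F(v(3), j(27)) + c)*(-446424 - 307773) = (356 + 497031)*(-446424 - 307773) = 497387*(-754197) = -375127783239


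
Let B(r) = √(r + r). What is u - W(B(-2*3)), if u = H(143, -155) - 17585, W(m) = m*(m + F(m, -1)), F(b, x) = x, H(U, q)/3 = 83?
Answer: -17324 + 2*I*√3 ≈ -17324.0 + 3.4641*I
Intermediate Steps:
H(U, q) = 249 (H(U, q) = 3*83 = 249)
B(r) = √2*√r (B(r) = √(2*r) = √2*√r)
W(m) = m*(-1 + m) (W(m) = m*(m - 1) = m*(-1 + m))
u = -17336 (u = 249 - 17585 = -17336)
u - W(B(-2*3)) = -17336 - √2*√(-2*3)*(-1 + √2*√(-2*3)) = -17336 - √2*√(-6)*(-1 + √2*√(-6)) = -17336 - √2*(I*√6)*(-1 + √2*(I*√6)) = -17336 - 2*I*√3*(-1 + 2*I*√3)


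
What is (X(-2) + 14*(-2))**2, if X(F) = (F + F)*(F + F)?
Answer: 144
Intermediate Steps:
X(F) = 4*F**2 (X(F) = (2*F)*(2*F) = 4*F**2)
(X(-2) + 14*(-2))**2 = (4*(-2)**2 + 14*(-2))**2 = (4*4 - 28)**2 = (16 - 28)**2 = (-12)**2 = 144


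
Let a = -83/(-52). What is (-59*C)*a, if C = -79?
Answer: 386863/52 ≈ 7439.7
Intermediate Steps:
a = 83/52 (a = -83*(-1/52) = 83/52 ≈ 1.5962)
(-59*C)*a = -59*(-79)*(83/52) = 4661*(83/52) = 386863/52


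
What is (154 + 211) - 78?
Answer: 287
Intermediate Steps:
(154 + 211) - 78 = 365 - 78 = 287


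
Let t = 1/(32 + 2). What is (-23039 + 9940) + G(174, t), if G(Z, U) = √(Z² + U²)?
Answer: -13099 + √34999057/34 ≈ -12925.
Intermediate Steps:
t = 1/34 ≈ 0.029412
G(Z, U) = √(U² + Z²)
(-23039 + 9940) + G(174, t) = (-23039 + 9940) + √((1/34)² + 174²) = -13099 + √(1/1156 + 30276) = -13099 + √(34999057/1156) = -13099 + √34999057/34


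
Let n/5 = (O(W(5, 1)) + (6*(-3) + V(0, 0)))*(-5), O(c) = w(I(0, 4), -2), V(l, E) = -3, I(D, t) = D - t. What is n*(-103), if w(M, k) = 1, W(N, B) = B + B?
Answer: -51500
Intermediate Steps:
W(N, B) = 2*B
O(c) = 1
n = 500 (n = 5*((1 + (6*(-3) - 3))*(-5)) = 5*((1 + (-18 - 3))*(-5)) = 5*((1 - 21)*(-5)) = 5*(-20*(-5)) = 5*100 = 500)
n*(-103) = 500*(-103) = -51500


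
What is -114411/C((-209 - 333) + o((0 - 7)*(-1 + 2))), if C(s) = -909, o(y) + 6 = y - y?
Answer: 38137/303 ≈ 125.86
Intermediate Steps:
o(y) = -6 (o(y) = -6 + (y - y) = -6 + 0 = -6)
-114411/C((-209 - 333) + o((0 - 7)*(-1 + 2))) = -114411/(-909) = -114411*(-1/909) = 38137/303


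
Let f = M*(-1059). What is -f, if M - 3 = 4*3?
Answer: 15885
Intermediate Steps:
M = 15 (M = 3 + 4*3 = 3 + 12 = 15)
f = -15885 (f = 15*(-1059) = -15885)
-f = -1*(-15885) = 15885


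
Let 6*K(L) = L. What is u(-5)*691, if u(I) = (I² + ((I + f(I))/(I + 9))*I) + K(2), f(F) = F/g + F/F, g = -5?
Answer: 241159/12 ≈ 20097.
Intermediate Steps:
K(L) = L/6
f(F) = 1 - F/5 (f(F) = F/(-5) + F/F = F*(-⅕) + 1 = -F/5 + 1 = 1 - F/5)
u(I) = ⅓ + I² + I*(1 + 4*I/5)/(9 + I) (u(I) = (I² + ((I + (1 - I/5))/(I + 9))*I) + (⅙)*2 = (I² + ((1 + 4*I/5)/(9 + I))*I) + ⅓ = (I² + I*(1 + 4*I/5)/(9 + I)) + ⅓ = ⅓ + I² + I*(1 + 4*I/5)/(9 + I))
u(-5)*691 = ((45 + 15*(-5)³ + 20*(-5) + 147*(-5)²)/(15*(9 - 5)))*691 = ((1/15)*(45 + 15*(-125) - 100 + 147*25)/4)*691 = ((1/15)*(¼)*(45 - 1875 - 100 + 3675))*691 = ((1/15)*(¼)*1745)*691 = (349/12)*691 = 241159/12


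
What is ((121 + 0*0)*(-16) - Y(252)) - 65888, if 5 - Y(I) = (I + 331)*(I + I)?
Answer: 226003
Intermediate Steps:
Y(I) = 5 - 2*I*(331 + I) (Y(I) = 5 - (I + 331)*(I + I) = 5 - (331 + I)*2*I = 5 - 2*I*(331 + I))
((121 + 0*0)*(-16) - Y(252)) - 65888 = ((121 + 0*0)*(-16) - (5 - 662*252 - 2*252²)) - 65888 = ((121 + 0)*(-16) - (5 - 166824 - 2*63504)) - 65888 = (121*(-16) - (5 - 166824 - 127008)) - 65888 = (-1936 - 1*(-293827)) - 65888 = (-1936 + 293827) - 65888 = 291891 - 65888 = 226003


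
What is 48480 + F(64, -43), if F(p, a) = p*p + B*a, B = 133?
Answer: 46857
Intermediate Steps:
F(p, a) = p² + 133*a (F(p, a) = p*p + 133*a = p² + 133*a)
48480 + F(64, -43) = 48480 + (64² + 133*(-43)) = 48480 + (4096 - 5719) = 48480 - 1623 = 46857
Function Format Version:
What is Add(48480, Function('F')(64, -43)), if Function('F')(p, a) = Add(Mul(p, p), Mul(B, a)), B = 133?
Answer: 46857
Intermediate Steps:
Function('F')(p, a) = Add(Pow(p, 2), Mul(133, a)) (Function('F')(p, a) = Add(Mul(p, p), Mul(133, a)) = Add(Pow(p, 2), Mul(133, a)))
Add(48480, Function('F')(64, -43)) = Add(48480, Add(Pow(64, 2), Mul(133, -43))) = Add(48480, Add(4096, -5719)) = Add(48480, -1623) = 46857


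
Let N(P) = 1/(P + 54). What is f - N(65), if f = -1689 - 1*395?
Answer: -247997/119 ≈ -2084.0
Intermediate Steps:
f = -2084 (f = -1689 - 395 = -2084)
N(P) = 1/(54 + P)
f - N(65) = -2084 - 1/(54 + 65) = -2084 - 1/119 = -247997/119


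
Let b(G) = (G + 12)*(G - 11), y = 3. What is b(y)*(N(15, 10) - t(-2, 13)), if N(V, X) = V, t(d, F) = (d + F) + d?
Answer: -720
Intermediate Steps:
t(d, F) = F + 2*d (t(d, F) = (F + d) + d = F + 2*d)
b(G) = (-11 + G)*(12 + G) (b(G) = (12 + G)*(-11 + G) = (-11 + G)*(12 + G))
b(y)*(N(15, 10) - t(-2, 13)) = (-132 + 3 + 3²)*(15 - (13 + 2*(-2))) = (-132 + 3 + 9)*(15 - (13 - 4)) = -120*(15 - 1*9) = -120*(15 - 9) = -120*6 = -720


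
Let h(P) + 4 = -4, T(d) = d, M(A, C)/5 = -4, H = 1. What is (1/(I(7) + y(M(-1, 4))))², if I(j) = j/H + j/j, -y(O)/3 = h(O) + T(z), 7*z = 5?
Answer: 49/43681 ≈ 0.0011218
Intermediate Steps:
z = 5/7 (z = (⅐)*5 = 5/7 ≈ 0.71429)
M(A, C) = -20 (M(A, C) = 5*(-4) = -20)
h(P) = -8 (h(P) = -4 - 4 = -8)
y(O) = 153/7 (y(O) = -3*(-8 + 5/7) = -3*(-51/7) = 153/7)
I(j) = 1 + j (I(j) = j/1 + j/j = j*1 + 1 = j + 1 = 1 + j)
(1/(I(7) + y(M(-1, 4))))² = (1/((1 + 7) + 153/7))² = (1/(8 + 153/7))² = (1/(209/7))² = (7/209)² = 49/43681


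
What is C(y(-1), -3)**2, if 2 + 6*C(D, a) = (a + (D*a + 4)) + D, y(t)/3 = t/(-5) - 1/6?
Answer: 1/25 ≈ 0.040000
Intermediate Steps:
y(t) = -1/2 - 3*t/5 (y(t) = 3*(t/(-5) - 1/6) = 3*(t*(-1/5) - 1*1/6) = 3*(-t/5 - 1/6) = 3*(-1/6 - t/5) = -1/2 - 3*t/5)
C(D, a) = 1/3 + D/6 + a/6 + D*a/6 (C(D, a) = -1/3 + ((a + (D*a + 4)) + D)/6 = -1/3 + ((a + (4 + D*a)) + D)/6 = -1/3 + ((4 + a + D*a) + D)/6 = -1/3 + (4 + D + a + D*a)/6 = -1/3 + (2/3 + D/6 + a/6 + D*a/6) = 1/3 + D/6 + a/6 + D*a/6)
C(y(-1), -3)**2 = (1/3 + (-1/2 - 3/5*(-1))/6 + (1/6)*(-3) + (1/6)*(-1/2 - 3/5*(-1))*(-3))**2 = (1/3 + (-1/2 + 3/5)/6 - 1/2 + (1/6)*(-1/2 + 3/5)*(-3))**2 = (1/3 + (1/6)*(1/10) - 1/2 + (1/6)*(1/10)*(-3))**2 = (1/3 + 1/60 - 1/2 - 1/20)**2 = (-1/5)**2 = 1/25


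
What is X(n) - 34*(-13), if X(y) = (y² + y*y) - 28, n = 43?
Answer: 4112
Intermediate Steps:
X(y) = -28 + 2*y² (X(y) = (y² + y²) - 28 = 2*y² - 28 = -28 + 2*y²)
X(n) - 34*(-13) = (-28 + 2*43²) - 34*(-13) = (-28 + 2*1849) + 442 = (-28 + 3698) + 442 = 3670 + 442 = 4112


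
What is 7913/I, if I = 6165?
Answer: 7913/6165 ≈ 1.2835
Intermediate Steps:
7913/I = 7913/6165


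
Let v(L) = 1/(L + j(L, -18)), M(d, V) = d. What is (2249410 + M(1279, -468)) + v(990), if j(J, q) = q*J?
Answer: 37879095869/16830 ≈ 2.2507e+6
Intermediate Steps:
j(J, q) = J*q
v(L) = -1/(17*L) (v(L) = 1/(L + L*(-18)) = 1/(L - 18*L) = 1/(-17*L) = -1/(17*L))
(2249410 + M(1279, -468)) + v(990) = (2249410 + 1279) - 1/17/990 = 2250689 - 1/17*1/990 = 2250689 - 1/16830 = 37879095869/16830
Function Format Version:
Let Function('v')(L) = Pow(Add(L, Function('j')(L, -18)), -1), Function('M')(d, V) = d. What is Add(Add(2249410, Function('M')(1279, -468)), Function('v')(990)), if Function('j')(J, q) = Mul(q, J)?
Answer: Rational(37879095869, 16830) ≈ 2.2507e+6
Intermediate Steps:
Function('j')(J, q) = Mul(J, q)
Function('v')(L) = Mul(Rational(-1, 17), Pow(L, -1)) (Function('v')(L) = Pow(Add(L, Mul(L, -18)), -1) = Pow(Add(L, Mul(-18, L)), -1) = Pow(Mul(-17, L), -1) = Mul(Rational(-1, 17), Pow(L, -1)))
Add(Add(2249410, Function('M')(1279, -468)), Function('v')(990)) = Add(Add(2249410, 1279), Mul(Rational(-1, 17), Pow(990, -1))) = Add(2250689, Mul(Rational(-1, 17), Rational(1, 990))) = Add(2250689, Rational(-1, 16830)) = Rational(37879095869, 16830)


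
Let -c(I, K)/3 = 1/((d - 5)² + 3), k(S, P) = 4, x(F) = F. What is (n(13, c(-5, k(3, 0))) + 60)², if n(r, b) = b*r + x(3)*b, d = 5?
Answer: 1936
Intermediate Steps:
c(I, K) = -1 (c(I, K) = -3/((5 - 5)² + 3) = -3/(0² + 3) = -3/(0 + 3) = -3/3 = -3*⅓ = -1)
n(r, b) = 3*b + b*r (n(r, b) = b*r + 3*b = 3*b + b*r)
(n(13, c(-5, k(3, 0))) + 60)² = (-(3 + 13) + 60)² = (-1*16 + 60)² = (-16 + 60)² = 44² = 1936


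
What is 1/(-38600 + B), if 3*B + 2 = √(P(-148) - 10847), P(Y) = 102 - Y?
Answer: -347406/13410113801 - 3*I*√10597/13410113801 ≈ -2.5906e-5 - 2.3029e-8*I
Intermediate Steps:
B = -⅔ + I*√10597/3 (B = -⅔ + √((102 - 1*(-148)) - 10847)/3 = -⅔ + √((102 + 148) - 10847)/3 = -⅔ + √(250 - 10847)/3 = -⅔ + √(-10597)/3 = -⅔ + (I*√10597)/3 = -⅔ + I*√10597/3 ≈ -0.66667 + 34.314*I)
1/(-38600 + B) = 1/(-38600 + (-⅔ + I*√10597/3)) = 1/(-115802/3 + I*√10597/3)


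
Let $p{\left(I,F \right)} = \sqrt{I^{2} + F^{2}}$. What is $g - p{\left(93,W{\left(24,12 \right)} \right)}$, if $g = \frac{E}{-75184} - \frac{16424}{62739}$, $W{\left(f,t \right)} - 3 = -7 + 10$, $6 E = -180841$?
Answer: $\frac{1312283801}{9433937952} - 3 \sqrt{965} \approx -93.054$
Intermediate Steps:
$E = - \frac{180841}{6}$ ($E = \frac{1}{6} \left(-180841\right) = - \frac{180841}{6} \approx -30140.0$)
$W{\left(f,t \right)} = 6$ ($W{\left(f,t \right)} = 3 + \left(-7 + 10\right) = 3 + 3 = 6$)
$p{\left(I,F \right)} = \sqrt{F^{2} + I^{2}}$
$g = \frac{1312283801}{9433937952}$ ($g = - \frac{180841}{6 \left(-75184\right)} - \frac{16424}{62739} = \left(- \frac{180841}{6}\right) \left(- \frac{1}{75184}\right) - \frac{16424}{62739} = \frac{180841}{451104} - \frac{16424}{62739} = \frac{1312283801}{9433937952} \approx 0.1391$)
$g - p{\left(93,W{\left(24,12 \right)} \right)} = \frac{1312283801}{9433937952} - \sqrt{6^{2} + 93^{2}} = \frac{1312283801}{9433937952} - \sqrt{36 + 8649} = \frac{1312283801}{9433937952} - \sqrt{8685} = \frac{1312283801}{9433937952} - 3 \sqrt{965}$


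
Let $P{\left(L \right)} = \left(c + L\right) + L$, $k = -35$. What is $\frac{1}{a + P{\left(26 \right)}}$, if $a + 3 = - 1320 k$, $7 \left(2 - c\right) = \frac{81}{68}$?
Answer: $\frac{476}{22015395} \approx 2.1621 \cdot 10^{-5}$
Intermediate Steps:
$c = \frac{871}{476}$ ($c = 2 - \frac{81 \cdot \frac{1}{68}}{7} = 2 - \frac{81}{476} = \frac{871}{476} \approx 1.8298$)
$a = 46197$ ($a = -3 - -46200 = -3 + 46200 = 46197$)
$P{\left(L \right)} = \frac{871}{476} + 2 L$ ($P{\left(L \right)} = \left(\frac{871}{476} + L\right) + L = \frac{871}{476} + 2 L$)
$\frac{1}{a + P{\left(26 \right)}} = \frac{1}{46197 + \left(\frac{871}{476} + 2 \cdot 26\right)} = \frac{1}{46197 + \left(\frac{871}{476} + 52\right)} = \frac{1}{46197 + \frac{25623}{476}} = \frac{1}{\frac{22015395}{476}} = \frac{476}{22015395}$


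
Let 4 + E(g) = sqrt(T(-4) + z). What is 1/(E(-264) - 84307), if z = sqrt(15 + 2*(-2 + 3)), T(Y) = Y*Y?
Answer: -1/(84311 - sqrt(16 + sqrt(17))) ≈ -1.1861e-5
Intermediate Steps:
T(Y) = Y**2
z = sqrt(17) (z = sqrt(15 + 2*1) = sqrt(15 + 2) = sqrt(17) ≈ 4.1231)
E(g) = -4 + sqrt(16 + sqrt(17)) (E(g) = -4 + sqrt((-4)**2 + sqrt(17)) = -4 + sqrt(16 + sqrt(17)))
1/(E(-264) - 84307) = 1/((-4 + sqrt(16 + sqrt(17))) - 84307) = 1/(-84311 + sqrt(16 + sqrt(17)))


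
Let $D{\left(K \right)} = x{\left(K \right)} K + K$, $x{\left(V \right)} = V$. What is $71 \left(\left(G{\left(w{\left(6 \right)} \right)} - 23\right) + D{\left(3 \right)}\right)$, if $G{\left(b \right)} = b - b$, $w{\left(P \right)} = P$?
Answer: $-781$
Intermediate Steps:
$G{\left(b \right)} = 0$
$D{\left(K \right)} = K + K^{2}$ ($D{\left(K \right)} = K K + K = K^{2} + K = K + K^{2}$)
$71 \left(\left(G{\left(w{\left(6 \right)} \right)} - 23\right) + D{\left(3 \right)}\right) = 71 \left(\left(0 - 23\right) + 3 \left(1 + 3\right)\right) = 71 \left(-23 + 3 \cdot 4\right) = 71 \left(-23 + 12\right) = 71 \left(-11\right) = -781$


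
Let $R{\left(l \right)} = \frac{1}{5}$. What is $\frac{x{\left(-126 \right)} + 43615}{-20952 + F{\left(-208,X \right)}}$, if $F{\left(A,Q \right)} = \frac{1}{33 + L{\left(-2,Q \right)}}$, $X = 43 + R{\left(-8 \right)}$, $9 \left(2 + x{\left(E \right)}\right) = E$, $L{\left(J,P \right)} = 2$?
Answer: $- \frac{1525965}{733319} \approx -2.0809$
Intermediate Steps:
$R{\left(l \right)} = \frac{1}{5}$
$x{\left(E \right)} = -2 + \frac{E}{9}$
$X = \frac{216}{5}$ ($X = 43 + \frac{1}{5} = \frac{216}{5} \approx 43.2$)
$F{\left(A,Q \right)} = \frac{1}{35}$ ($F{\left(A,Q \right)} = \frac{1}{33 + 2} = \frac{1}{35}$)
$\frac{x{\left(-126 \right)} + 43615}{-20952 + F{\left(-208,X \right)}} = \frac{\left(-2 + \frac{1}{9} \left(-126\right)\right) + 43615}{-20952 + \frac{1}{35}} = \frac{\left(-2 - 14\right) + 43615}{- \frac{733319}{35}} = \left(-16 + 43615\right) \left(- \frac{35}{733319}\right) = 43599 \left(- \frac{35}{733319}\right) = - \frac{1525965}{733319}$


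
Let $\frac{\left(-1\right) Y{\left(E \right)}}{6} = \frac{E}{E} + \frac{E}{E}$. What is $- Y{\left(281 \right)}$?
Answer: $12$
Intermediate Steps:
$Y{\left(E \right)} = -12$ ($Y{\left(E \right)} = - 6 \left(\frac{E}{E} + \frac{E}{E}\right) = - 6 \left(1 + 1\right) = \left(-6\right) 2 = -12$)
$- Y{\left(281 \right)} = \left(-1\right) \left(-12\right) = 12$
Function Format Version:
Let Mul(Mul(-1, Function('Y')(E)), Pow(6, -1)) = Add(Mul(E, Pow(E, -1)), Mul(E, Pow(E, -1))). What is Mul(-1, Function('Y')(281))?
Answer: 12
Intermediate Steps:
Function('Y')(E) = -12 (Function('Y')(E) = Mul(-6, Add(Mul(E, Pow(E, -1)), Mul(E, Pow(E, -1)))) = Mul(-6, Add(1, 1)) = Mul(-6, 2) = -12)
Mul(-1, Function('Y')(281)) = Mul(-1, -12) = 12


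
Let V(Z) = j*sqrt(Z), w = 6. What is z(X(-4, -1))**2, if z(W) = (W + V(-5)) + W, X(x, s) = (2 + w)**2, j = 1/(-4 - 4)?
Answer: (1024 - I*sqrt(5))**2/64 ≈ 16384.0 - 71.554*I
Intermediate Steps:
j = -1/8 (j = 1/(-8) = -1/8 ≈ -0.12500)
V(Z) = -sqrt(Z)/8
X(x, s) = 64 (X(x, s) = (2 + 6)**2 = 8**2 = 64)
z(W) = 2*W - I*sqrt(5)/8 (z(W) = (W - I*sqrt(5)/8) + W = 2*W - I*sqrt(5)/8)
z(X(-4, -1))**2 = (2*64 - I*sqrt(5)/8)**2 = (128 - I*sqrt(5)/8)**2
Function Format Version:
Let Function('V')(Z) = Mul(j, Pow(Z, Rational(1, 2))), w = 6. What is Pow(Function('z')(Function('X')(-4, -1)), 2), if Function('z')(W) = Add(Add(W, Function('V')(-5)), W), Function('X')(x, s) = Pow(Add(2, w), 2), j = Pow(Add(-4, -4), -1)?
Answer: Mul(Rational(1, 64), Pow(Add(1024, Mul(-1, I, Pow(5, Rational(1, 2)))), 2)) ≈ Add(16384., Mul(-71.554, I))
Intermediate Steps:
j = Rational(-1, 8) (j = Pow(-8, -1) = Rational(-1, 8) ≈ -0.12500)
Function('V')(Z) = Mul(Rational(-1, 8), Pow(Z, Rational(1, 2)))
Function('X')(x, s) = 64 (Function('X')(x, s) = Pow(Add(2, 6), 2) = Pow(8, 2) = 64)
Function('z')(W) = Add(Mul(2, W), Mul(Rational(-1, 8), I, Pow(5, Rational(1, 2)))) (Function('z')(W) = Add(Add(W, Mul(Rational(-1, 8), Pow(-5, Rational(1, 2)))), W) = Add(Add(W, Mul(Rational(-1, 8), Mul(I, Pow(5, Rational(1, 2))))), W) = Add(Add(W, Mul(Rational(-1, 8), I, Pow(5, Rational(1, 2)))), W) = Add(Mul(2, W), Mul(Rational(-1, 8), I, Pow(5, Rational(1, 2)))))
Pow(Function('z')(Function('X')(-4, -1)), 2) = Pow(Add(Mul(2, 64), Mul(Rational(-1, 8), I, Pow(5, Rational(1, 2)))), 2) = Pow(Add(128, Mul(Rational(-1, 8), I, Pow(5, Rational(1, 2)))), 2)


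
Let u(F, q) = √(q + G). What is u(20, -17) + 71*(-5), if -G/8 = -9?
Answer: -355 + √55 ≈ -347.58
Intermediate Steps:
G = 72 (G = -8*(-9) = 72)
u(F, q) = √(72 + q) (u(F, q) = √(q + 72) = √(72 + q))
u(20, -17) + 71*(-5) = √(72 - 17) + 71*(-5) = √55 - 355 = -355 + √55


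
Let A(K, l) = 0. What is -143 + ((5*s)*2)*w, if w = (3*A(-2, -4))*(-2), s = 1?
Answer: -143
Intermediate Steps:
w = 0 (w = (3*0)*(-2) = 0*(-2) = 0)
-143 + ((5*s)*2)*w = -143 + ((5*1)*2)*0 = -143 + (5*2)*0 = -143 + 10*0 = -143 + 0 = -143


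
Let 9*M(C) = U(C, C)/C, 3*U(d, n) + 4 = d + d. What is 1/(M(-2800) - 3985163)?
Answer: -6300/25106526433 ≈ -2.5093e-7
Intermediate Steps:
U(d, n) = -4/3 + 2*d/3 (U(d, n) = -4/3 + (d + d)/3 = -4/3 + (2*d)/3 = -4/3 + 2*d/3)
M(C) = (-4/3 + 2*C/3)/(9*C) (M(C) = ((-4/3 + 2*C/3)/C)/9 = (-4/3 + 2*C/3)/(9*C))
1/(M(-2800) - 3985163) = 1/((2/27)*(-2 - 2800)/(-2800) - 3985163) = 1/((2/27)*(-1/2800)*(-2802) - 3985163) = 1/(467/6300 - 3985163) = 1/(-25106526433/6300) = -6300/25106526433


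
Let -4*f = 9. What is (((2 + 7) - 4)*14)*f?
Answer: -315/2 ≈ -157.50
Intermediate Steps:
f = -9/4 (f = -1/4*9 = -9/4 ≈ -2.2500)
(((2 + 7) - 4)*14)*f = (((2 + 7) - 4)*14)*(-9/4) = ((9 - 4)*14)*(-9/4) = (5*14)*(-9/4) = 70*(-9/4) = -315/2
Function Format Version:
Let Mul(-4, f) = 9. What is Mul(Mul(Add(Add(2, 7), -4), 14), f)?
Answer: Rational(-315, 2) ≈ -157.50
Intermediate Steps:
f = Rational(-9, 4) (f = Mul(Rational(-1, 4), 9) = Rational(-9, 4) ≈ -2.2500)
Mul(Mul(Add(Add(2, 7), -4), 14), f) = Mul(Mul(Add(Add(2, 7), -4), 14), Rational(-9, 4)) = Mul(Mul(Add(9, -4), 14), Rational(-9, 4)) = Mul(Mul(5, 14), Rational(-9, 4)) = Mul(70, Rational(-9, 4)) = Rational(-315, 2)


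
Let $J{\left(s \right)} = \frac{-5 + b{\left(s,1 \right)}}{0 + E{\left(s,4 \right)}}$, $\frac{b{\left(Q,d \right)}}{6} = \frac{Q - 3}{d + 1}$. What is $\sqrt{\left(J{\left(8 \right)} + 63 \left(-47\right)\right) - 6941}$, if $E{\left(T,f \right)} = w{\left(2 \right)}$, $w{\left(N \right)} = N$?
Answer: $i \sqrt{9897} \approx 99.484 i$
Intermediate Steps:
$b{\left(Q,d \right)} = \frac{6 \left(-3 + Q\right)}{1 + d}$ ($b{\left(Q,d \right)} = 6 \frac{Q - 3}{d + 1} = 6 \frac{-3 + Q}{1 + d} = \frac{6 \left(-3 + Q\right)}{1 + d}$)
$E{\left(T,f \right)} = 2$
$J{\left(s \right)} = -7 + \frac{3 s}{2}$ ($J{\left(s \right)} = \frac{-5 + \frac{6 \left(-3 + s\right)}{1 + 1}}{0 + 2} = \frac{-5 + \frac{6 \left(-3 + s\right)}{2}}{2} = \left(-5 + 6 \cdot \frac{1}{2} \left(-3 + s\right)\right) \frac{1}{2} = \left(-5 + \left(-9 + 3 s\right)\right) \frac{1}{2} = \left(-14 + 3 s\right) \frac{1}{2} = -7 + \frac{3 s}{2}$)
$\sqrt{\left(J{\left(8 \right)} + 63 \left(-47\right)\right) - 6941} = \sqrt{\left(\left(-7 + \frac{3}{2} \cdot 8\right) + 63 \left(-47\right)\right) - 6941} = \sqrt{\left(\left(-7 + 12\right) - 2961\right) - 6941} = \sqrt{\left(5 - 2961\right) - 6941} = \sqrt{-2956 - 6941} = \sqrt{-9897} = i \sqrt{9897}$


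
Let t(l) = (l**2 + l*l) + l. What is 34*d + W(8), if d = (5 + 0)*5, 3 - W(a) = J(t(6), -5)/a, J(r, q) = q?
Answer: 6829/8 ≈ 853.63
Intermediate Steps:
t(l) = l + 2*l**2 (t(l) = (l**2 + l**2) + l = 2*l**2 + l = l + 2*l**2)
W(a) = 3 + 5/a (W(a) = 3 - (-5)/a = 3 + 5/a)
d = 25 (d = 5*5 = 25)
34*d + W(8) = 34*25 + (3 + 5/8) = 850 + (3 + 5*(1/8)) = 850 + (3 + 5/8) = 850 + 29/8 = 6829/8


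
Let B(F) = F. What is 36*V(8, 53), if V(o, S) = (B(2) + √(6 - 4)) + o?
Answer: 360 + 36*√2 ≈ 410.91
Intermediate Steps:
V(o, S) = 2 + o + √2 (V(o, S) = (2 + √(6 - 4)) + o = (2 + √2) + o = 2 + o + √2)
36*V(8, 53) = 36*(2 + 8 + √2) = 36*(10 + √2) = 360 + 36*√2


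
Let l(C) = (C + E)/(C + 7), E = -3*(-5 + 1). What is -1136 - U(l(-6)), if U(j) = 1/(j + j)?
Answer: -13633/12 ≈ -1136.1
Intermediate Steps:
E = 12 (E = -3*(-4) = 12)
l(C) = (12 + C)/(7 + C) (l(C) = (C + 12)/(C + 7) = (12 + C)/(7 + C))
U(j) = 1/(2*j)
-1136 - U(l(-6)) = -1136 - 1/(2*((12 - 6)/(7 - 6))) = -1136 - 1/(2*(6/1)) = -1136 - 1/(2*(1*6)) = -1136 - 1/(2*6) = -1136 - 1*1/12 = -1136 - 1/12 = -13633/12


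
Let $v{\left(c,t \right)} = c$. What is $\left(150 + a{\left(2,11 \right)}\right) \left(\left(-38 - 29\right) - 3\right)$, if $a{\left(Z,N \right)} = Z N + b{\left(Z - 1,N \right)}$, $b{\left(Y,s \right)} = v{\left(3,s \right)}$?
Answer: $-12250$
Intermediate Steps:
$b{\left(Y,s \right)} = 3$
$a{\left(Z,N \right)} = 3 + N Z$ ($a{\left(Z,N \right)} = Z N + 3 = N Z + 3 = 3 + N Z$)
$\left(150 + a{\left(2,11 \right)}\right) \left(\left(-38 - 29\right) - 3\right) = \left(150 + \left(3 + 11 \cdot 2\right)\right) \left(\left(-38 - 29\right) - 3\right) = \left(150 + \left(3 + 22\right)\right) \left(-67 - 3\right) = \left(150 + 25\right) \left(-70\right) = 175 \left(-70\right) = -12250$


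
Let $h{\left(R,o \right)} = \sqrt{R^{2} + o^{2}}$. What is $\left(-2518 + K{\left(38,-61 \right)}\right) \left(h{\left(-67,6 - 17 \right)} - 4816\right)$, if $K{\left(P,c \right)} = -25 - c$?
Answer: $11953312 - 2482 \sqrt{4610} \approx 1.1785 \cdot 10^{7}$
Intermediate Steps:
$\left(-2518 + K{\left(38,-61 \right)}\right) \left(h{\left(-67,6 - 17 \right)} - 4816\right) = \left(-2518 - -36\right) \left(\sqrt{\left(-67\right)^{2} + \left(6 - 17\right)^{2}} - 4816\right) = \left(-2518 + \left(-25 + 61\right)\right) \left(\sqrt{4489 + \left(-11\right)^{2}} - 4816\right) = \left(-2518 + 36\right) \left(\sqrt{4489 + 121} - 4816\right) = - 2482 \left(\sqrt{4610} - 4816\right) = - 2482 \left(-4816 + \sqrt{4610}\right) = 11953312 - 2482 \sqrt{4610}$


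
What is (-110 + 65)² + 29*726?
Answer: 23079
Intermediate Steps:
(-110 + 65)² + 29*726 = (-45)² + 21054 = 2025 + 21054 = 23079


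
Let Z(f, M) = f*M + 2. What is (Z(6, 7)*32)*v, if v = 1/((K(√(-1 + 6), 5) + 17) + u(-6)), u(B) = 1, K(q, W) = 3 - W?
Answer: 88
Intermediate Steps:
Z(f, M) = 2 + M*f (Z(f, M) = M*f + 2 = 2 + M*f)
v = 1/16 (v = 1/(((3 - 1*5) + 17) + 1) = 1/(((3 - 5) + 17) + 1) = 1/((-2 + 17) + 1) = 1/(15 + 1) = 1/16 ≈ 0.062500)
(Z(6, 7)*32)*v = ((2 + 7*6)*32)*(1/16) = ((2 + 42)*32)*(1/16) = (44*32)*(1/16) = 1408*(1/16) = 88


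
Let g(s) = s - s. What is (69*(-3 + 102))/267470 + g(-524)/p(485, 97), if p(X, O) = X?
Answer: 6831/267470 ≈ 0.025539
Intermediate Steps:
g(s) = 0
(69*(-3 + 102))/267470 + g(-524)/p(485, 97) = (69*(-3 + 102))/267470 + 0/485 = (69*99)*(1/267470) + 0*(1/485) = 6831*(1/267470) + 0 = 6831/267470 + 0 = 6831/267470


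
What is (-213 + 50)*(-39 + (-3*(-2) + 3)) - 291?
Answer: 4599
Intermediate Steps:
(-213 + 50)*(-39 + (-3*(-2) + 3)) - 291 = -163*(-39 + (6 + 3)) - 291 = -163*(-39 + 9) - 291 = -163*(-30) - 291 = 4890 - 291 = 4599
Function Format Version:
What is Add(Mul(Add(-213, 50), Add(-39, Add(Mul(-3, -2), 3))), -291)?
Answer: 4599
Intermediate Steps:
Add(Mul(Add(-213, 50), Add(-39, Add(Mul(-3, -2), 3))), -291) = Add(Mul(-163, Add(-39, Add(6, 3))), -291) = Add(Mul(-163, Add(-39, 9)), -291) = Add(Mul(-163, -30), -291) = Add(4890, -291) = 4599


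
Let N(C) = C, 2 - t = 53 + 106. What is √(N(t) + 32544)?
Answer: √32387 ≈ 179.96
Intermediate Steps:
t = -157 (t = 2 - (53 + 106) = 2 - 1*159 = 2 - 159 = -157)
√(N(t) + 32544) = √(-157 + 32544) = √32387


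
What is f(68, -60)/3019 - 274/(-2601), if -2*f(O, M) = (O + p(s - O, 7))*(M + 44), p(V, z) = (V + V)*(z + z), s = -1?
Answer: -37958906/7852419 ≈ -4.8340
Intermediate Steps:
p(V, z) = 4*V*z (p(V, z) = (2*V)*(2*z) = 4*V*z)
f(O, M) = -(-28 - 27*O)*(44 + M)/2 (f(O, M) = -(O + 4*(-1 - O)*7)*(M + 44)/2 = -(O + (-28 - 28*O))*(44 + M)/2 = -(-28 - 27*O)*(44 + M)/2)
f(68, -60)/3019 - 274/(-2601) = (616 + 14*(-60) + 594*68 + (27/2)*(-60)*68)/3019 - 274/(-2601) = (616 - 840 + 40392 - 55080)*(1/3019) - 274*(-1/2601) = -14912*1/3019 + 274/2601 = -14912/3019 + 274/2601 = -37958906/7852419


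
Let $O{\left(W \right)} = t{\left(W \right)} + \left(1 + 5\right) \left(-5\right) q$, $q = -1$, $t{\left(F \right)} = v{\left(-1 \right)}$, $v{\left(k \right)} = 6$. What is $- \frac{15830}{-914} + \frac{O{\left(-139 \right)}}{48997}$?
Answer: $\frac{387827707}{22391629} \approx 17.32$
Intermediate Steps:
$t{\left(F \right)} = 6$
$O{\left(W \right)} = 36$ ($O{\left(W \right)} = 6 + \left(1 + 5\right) \left(-5\right) \left(-1\right) = 6 + 6 \left(-5\right) \left(-1\right) = 6 - -30 = 6 + 30 = 36$)
$- \frac{15830}{-914} + \frac{O{\left(-139 \right)}}{48997} = - \frac{15830}{-914} + \frac{36}{48997} = \left(-15830\right) \left(- \frac{1}{914}\right) + 36 \cdot \frac{1}{48997} = \frac{7915}{457} + \frac{36}{48997} = \frac{387827707}{22391629}$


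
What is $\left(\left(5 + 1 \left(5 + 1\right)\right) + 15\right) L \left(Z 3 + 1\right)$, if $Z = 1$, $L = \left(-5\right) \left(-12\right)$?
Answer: $6240$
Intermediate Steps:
$L = 60$
$\left(\left(5 + 1 \left(5 + 1\right)\right) + 15\right) L \left(Z 3 + 1\right) = \left(\left(5 + 1 \left(5 + 1\right)\right) + 15\right) 60 \left(1 \cdot 3 + 1\right) = \left(\left(5 + 1 \cdot 6\right) + 15\right) 60 \left(3 + 1\right) = \left(\left(5 + 6\right) + 15\right) 60 \cdot 4 = \left(11 + 15\right) 60 \cdot 4 = 26 \cdot 60 \cdot 4 = 1560 \cdot 4 = 6240$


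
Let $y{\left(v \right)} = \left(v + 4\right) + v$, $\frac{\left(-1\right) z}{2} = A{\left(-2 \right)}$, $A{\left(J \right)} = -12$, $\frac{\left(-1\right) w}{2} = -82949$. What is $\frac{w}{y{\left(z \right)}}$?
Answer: $\frac{82949}{26} \approx 3190.3$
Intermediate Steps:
$w = 165898$ ($w = \left(-2\right) \left(-82949\right) = 165898$)
$z = 24$ ($z = \left(-2\right) \left(-12\right) = 24$)
$y{\left(v \right)} = 4 + 2 v$ ($y{\left(v \right)} = \left(4 + v\right) + v = 4 + 2 v$)
$\frac{w}{y{\left(z \right)}} = \frac{165898}{4 + 2 \cdot 24} = \frac{165898}{4 + 48} = \frac{165898}{52} = 165898 \cdot \frac{1}{52} = \frac{82949}{26}$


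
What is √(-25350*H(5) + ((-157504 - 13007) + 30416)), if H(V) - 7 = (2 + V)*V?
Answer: I*√1204795 ≈ 1097.6*I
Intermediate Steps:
H(V) = 7 + V*(2 + V) (H(V) = 7 + (2 + V)*V = 7 + V*(2 + V))
√(-25350*H(5) + ((-157504 - 13007) + 30416)) = √(-25350*(7 + 5² + 2*5) + ((-157504 - 13007) + 30416)) = √(-25350*(7 + 25 + 10) + (-170511 + 30416)) = √(-25350*42 - 140095) = √(-1064700 - 140095) = √(-1204795) = I*√1204795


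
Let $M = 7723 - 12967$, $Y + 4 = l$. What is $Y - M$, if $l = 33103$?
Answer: $38343$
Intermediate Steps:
$Y = 33099$ ($Y = -4 + 33103 = 33099$)
$M = -5244$
$Y - M = 33099 - -5244 = 33099 + 5244 = 38343$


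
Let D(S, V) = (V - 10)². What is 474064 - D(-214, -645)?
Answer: 45039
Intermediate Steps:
D(S, V) = (-10 + V)²
474064 - D(-214, -645) = 474064 - (-10 - 645)² = 474064 - 1*(-655)² = 474064 - 1*429025 = 474064 - 429025 = 45039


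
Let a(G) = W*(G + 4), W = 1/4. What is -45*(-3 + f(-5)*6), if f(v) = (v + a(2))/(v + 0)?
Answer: -54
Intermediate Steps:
W = ¼ (W = 1*(¼) = ¼ ≈ 0.25000)
a(G) = 1 + G/4 (a(G) = (G + 4)/4 = (4 + G)/4 = 1 + G/4)
f(v) = (3/2 + v)/v (f(v) = (v + (1 + (¼)*2))/(v + 0) = (v + (1 + ½))/v = (v + 3/2)/v = (3/2 + v)/v)
-45*(-3 + f(-5)*6) = -45*(-3 + ((3/2 - 5)/(-5))*6) = -45*(-3 - ⅕*(-7/2)*6) = -45*(-3 + (7/10)*6) = -45*(-3 + 21/5) = -45*6/5 = -54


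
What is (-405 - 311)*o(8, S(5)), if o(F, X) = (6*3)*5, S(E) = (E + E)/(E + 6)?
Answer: -64440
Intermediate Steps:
S(E) = 2*E/(6 + E) (S(E) = (2*E)/(6 + E) = 2*E/(6 + E))
o(F, X) = 90 (o(F, X) = 18*5 = 90)
(-405 - 311)*o(8, S(5)) = (-405 - 311)*90 = -716*90 = -64440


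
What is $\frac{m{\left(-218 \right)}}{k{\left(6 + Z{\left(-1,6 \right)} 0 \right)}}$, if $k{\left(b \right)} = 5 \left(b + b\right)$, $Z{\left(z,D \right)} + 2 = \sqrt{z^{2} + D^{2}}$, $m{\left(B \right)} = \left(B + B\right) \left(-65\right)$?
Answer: $\frac{1417}{3} \approx 472.33$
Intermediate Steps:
$m{\left(B \right)} = - 130 B$ ($m{\left(B \right)} = 2 B \left(-65\right) = - 130 B$)
$Z{\left(z,D \right)} = -2 + \sqrt{D^{2} + z^{2}}$ ($Z{\left(z,D \right)} = -2 + \sqrt{z^{2} + D^{2}} = -2 + \sqrt{D^{2} + z^{2}}$)
$k{\left(b \right)} = 10 b$ ($k{\left(b \right)} = 5 \cdot 2 b = 10 b$)
$\frac{m{\left(-218 \right)}}{k{\left(6 + Z{\left(-1,6 \right)} 0 \right)}} = \frac{\left(-130\right) \left(-218\right)}{10 \left(6 + \left(-2 + \sqrt{6^{2} + \left(-1\right)^{2}}\right) 0\right)} = \frac{28340}{10 \left(6 + \left(-2 + \sqrt{36 + 1}\right) 0\right)} = \frac{28340}{10 \left(6 + \left(-2 + \sqrt{37}\right) 0\right)} = \frac{28340}{10 \left(6 + 0\right)} = \frac{28340}{10 \cdot 6} = \frac{28340}{60} = 28340 \cdot \frac{1}{60} = \frac{1417}{3}$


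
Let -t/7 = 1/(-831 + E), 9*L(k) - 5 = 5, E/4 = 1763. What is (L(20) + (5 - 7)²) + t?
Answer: 286103/55989 ≈ 5.1100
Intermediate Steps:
E = 7052 (E = 4*1763 = 7052)
L(k) = 10/9 (L(k) = 5/9 + (⅑)*5 = 5/9 + 5/9 = 10/9)
t = -7/6221 (t = -7/(-831 + 7052) = -7/6221 ≈ -0.0011252)
(L(20) + (5 - 7)²) + t = (10/9 + (5 - 7)²) - 7/6221 = (10/9 + (-2)²) - 7/6221 = (10/9 + 4) - 7/6221 = 46/9 - 7/6221 = 286103/55989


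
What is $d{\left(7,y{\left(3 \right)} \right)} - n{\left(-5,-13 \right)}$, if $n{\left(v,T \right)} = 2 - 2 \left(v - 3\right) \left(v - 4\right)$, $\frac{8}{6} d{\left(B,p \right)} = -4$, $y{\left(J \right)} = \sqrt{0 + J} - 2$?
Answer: $139$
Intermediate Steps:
$y{\left(J \right)} = -2 + \sqrt{J}$ ($y{\left(J \right)} = \sqrt{J} - 2 = -2 + \sqrt{J}$)
$d{\left(B,p \right)} = -3$ ($d{\left(B,p \right)} = \frac{3}{4} \left(-4\right) = -3$)
$n{\left(v,T \right)} = 2 - 2 \left(-4 + v\right) \left(-3 + v\right)$ ($n{\left(v,T \right)} = 2 - 2 \left(-3 + v\right) \left(-4 + v\right) = 2 - 2 \left(-4 + v\right) \left(-3 + v\right)$)
$d{\left(7,y{\left(3 \right)} \right)} - n{\left(-5,-13 \right)} = -3 - \left(-22 - 2 \left(-5\right)^{2} + 14 \left(-5\right)\right) = -3 - \left(-22 - 50 - 70\right) = -3 - -142 = -3 + 142 = 139$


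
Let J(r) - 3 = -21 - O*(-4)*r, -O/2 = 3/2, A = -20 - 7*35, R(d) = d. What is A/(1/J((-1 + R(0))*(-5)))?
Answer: 20670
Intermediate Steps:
A = -265 (A = -20 - 245 = -265)
O = -3 (O = -6/2 = -2*3/2 = -3)
J(r) = -18 - 12*r (J(r) = 3 + (-21 - (-3*(-4))*r) = 3 + (-21 - 12*r) = -18 - 12*r)
A/(1/J((-1 + R(0))*(-5))) = -265/(1/(-18 - 12*(-1 + 0)*(-5))) = -265/(1/(-18 - (-12)*(-5))) = -265/(1/(-18 - 12*5)) = -265/(1/(-18 - 60)) = -265/(1/(-78)) = -265/(-1/78) = -265*(-78) = 20670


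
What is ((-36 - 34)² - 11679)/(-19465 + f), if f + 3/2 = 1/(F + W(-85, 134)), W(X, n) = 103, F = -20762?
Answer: 280094722/804316849 ≈ 0.34824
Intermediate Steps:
f = -61979/41318 (f = -3/2 + 1/(-20762 + 103) = -3/2 + 1/(-20659) = -3/2 - 1/20659 = -61979/41318 ≈ -1.5000)
((-36 - 34)² - 11679)/(-19465 + f) = ((-36 - 34)² - 11679)/(-19465 - 61979/41318) = ((-70)² - 11679)/(-804316849/41318) = (4900 - 11679)*(-41318/804316849) = -6779*(-41318/804316849) = 280094722/804316849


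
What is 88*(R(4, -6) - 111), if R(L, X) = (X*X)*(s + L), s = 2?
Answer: 9240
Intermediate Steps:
R(L, X) = X²*(2 + L) (R(L, X) = (X*X)*(2 + L) = X²*(2 + L))
88*(R(4, -6) - 111) = 88*((-6)²*(2 + 4) - 111) = 88*(36*6 - 111) = 88*(216 - 111) = 88*105 = 9240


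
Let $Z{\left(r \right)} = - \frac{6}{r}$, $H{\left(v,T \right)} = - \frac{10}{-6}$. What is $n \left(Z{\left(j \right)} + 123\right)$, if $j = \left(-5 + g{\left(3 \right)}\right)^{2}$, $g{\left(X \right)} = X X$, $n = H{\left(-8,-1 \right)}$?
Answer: $\frac{1635}{8} \approx 204.38$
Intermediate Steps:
$H{\left(v,T \right)} = \frac{5}{3}$ ($H{\left(v,T \right)} = \left(-10\right) \left(- \frac{1}{6}\right) = \frac{5}{3}$)
$n = \frac{5}{3} \approx 1.6667$
$g{\left(X \right)} = X^{2}$
$j = 16$ ($j = \left(-5 + 3^{2}\right)^{2} = \left(-5 + 9\right)^{2} = 4^{2} = 16$)
$n \left(Z{\left(j \right)} + 123\right) = \frac{5 \left(- \frac{6}{16} + 123\right)}{3} = \frac{5 \left(\left(-6\right) \frac{1}{16} + 123\right)}{3} = \frac{5 \left(- \frac{3}{8} + 123\right)}{3} = \frac{5}{3} \cdot \frac{981}{8} = \frac{1635}{8}$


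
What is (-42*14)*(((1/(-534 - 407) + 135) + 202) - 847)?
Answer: 282187668/941 ≈ 2.9988e+5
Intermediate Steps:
(-42*14)*(((1/(-534 - 407) + 135) + 202) - 847) = -588*(((1/(-941) + 135) + 202) - 847) = -588*(((-1/941 + 135) + 202) - 847) = -588*((127034/941 + 202) - 847) = -588*(317116/941 - 847) = -588*(-479911/941) = 282187668/941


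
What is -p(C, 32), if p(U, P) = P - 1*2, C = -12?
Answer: -30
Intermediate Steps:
p(U, P) = -2 + P (p(U, P) = P - 2 = -2 + P)
-p(C, 32) = -(-2 + 32) = -1*30 = -30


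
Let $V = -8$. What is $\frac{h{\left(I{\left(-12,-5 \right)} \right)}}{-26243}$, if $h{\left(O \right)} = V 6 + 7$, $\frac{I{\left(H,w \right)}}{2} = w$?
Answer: $\frac{41}{26243} \approx 0.0015623$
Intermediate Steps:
$I{\left(H,w \right)} = 2 w$
$h{\left(O \right)} = -41$ ($h{\left(O \right)} = \left(-8\right) 6 + 7 = -48 + 7 = -41$)
$\frac{h{\left(I{\left(-12,-5 \right)} \right)}}{-26243} = - \frac{41}{-26243} = \left(-41\right) \left(- \frac{1}{26243}\right) = \frac{41}{26243}$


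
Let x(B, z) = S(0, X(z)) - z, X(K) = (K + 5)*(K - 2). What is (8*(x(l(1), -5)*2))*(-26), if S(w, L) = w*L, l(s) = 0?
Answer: -2080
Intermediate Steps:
X(K) = (-2 + K)*(5 + K) (X(K) = (5 + K)*(-2 + K) = (-2 + K)*(5 + K))
S(w, L) = L*w
x(B, z) = -z (x(B, z) = (-10 + z² + 3*z)*0 - z = 0 - z = -z)
(8*(x(l(1), -5)*2))*(-26) = (8*(-1*(-5)*2))*(-26) = (8*(5*2))*(-26) = (8*10)*(-26) = 80*(-26) = -2080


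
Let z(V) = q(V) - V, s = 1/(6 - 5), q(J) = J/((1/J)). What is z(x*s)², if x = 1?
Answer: 0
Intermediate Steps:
q(J) = J² (q(J) = J/(1/J) = J*J = J²)
s = 1 (s = 1/1 = 1*1 = 1)
z(V) = V² - V
z(x*s)² = ((1*1)*(-1 + 1*1))² = (1*(-1 + 1))² = (1*0)² = 0² = 0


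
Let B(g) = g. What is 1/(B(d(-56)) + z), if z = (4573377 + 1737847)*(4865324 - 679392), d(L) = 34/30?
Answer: 15/396275317511537 ≈ 3.7852e-14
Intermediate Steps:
d(L) = 17/15 (d(L) = 34*(1/30) = 17/15)
z = 26418354500768 (z = 6311224*4185932 = 26418354500768)
1/(B(d(-56)) + z) = 1/(17/15 + 26418354500768) = 1/(396275317511537/15) = 15/396275317511537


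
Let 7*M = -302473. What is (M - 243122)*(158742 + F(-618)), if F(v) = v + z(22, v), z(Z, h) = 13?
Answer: -45279751257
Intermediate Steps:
M = -302473/7 (M = (⅐)*(-302473) = -302473/7 ≈ -43210.)
F(v) = 13 + v (F(v) = v + 13 = 13 + v)
(M - 243122)*(158742 + F(-618)) = (-302473/7 - 243122)*(158742 + (13 - 618)) = -2004327*(158742 - 605)/7 = -2004327/7*158137 = -45279751257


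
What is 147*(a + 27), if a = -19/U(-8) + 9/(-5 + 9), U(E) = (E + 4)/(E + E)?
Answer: -27489/4 ≈ -6872.3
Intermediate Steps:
U(E) = (4 + E)/(2*E) (U(E) = (4 + E)/((2*E)) = (4 + E)*(1/(2*E)) = (4 + E)/(2*E))
a = -295/4 (a = -19*(-16/(4 - 8)) + 9/(-5 + 9) = -19/((½)*(-⅛)*(-4)) + 9/4 = -19/¼ + 9*(¼) = -19*4 + 9/4 = -76 + 9/4 = -295/4 ≈ -73.750)
147*(a + 27) = 147*(-295/4 + 27) = 147*(-187/4) = -27489/4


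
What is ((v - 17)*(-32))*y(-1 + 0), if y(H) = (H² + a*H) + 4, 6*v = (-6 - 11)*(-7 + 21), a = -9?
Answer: 76160/3 ≈ 25387.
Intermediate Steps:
v = -119/3 (v = ((-6 - 11)*(-7 + 21))/6 = (-17*14)/6 = (⅙)*(-238) = -119/3 ≈ -39.667)
y(H) = 4 + H² - 9*H (y(H) = (H² - 9*H) + 4 = 4 + H² - 9*H)
((v - 17)*(-32))*y(-1 + 0) = ((-119/3 - 17)*(-32))*(4 + (-1 + 0)² - 9*(-1 + 0)) = (-170/3*(-32))*(4 + (-1)² - 9*(-1)) = 5440*(4 + 1 + 9)/3 = (5440/3)*14 = 76160/3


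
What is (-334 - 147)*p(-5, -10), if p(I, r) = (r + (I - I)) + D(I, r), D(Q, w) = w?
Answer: 9620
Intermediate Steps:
p(I, r) = 2*r (p(I, r) = (r + (I - I)) + r = (r + 0) + r = r + r = 2*r)
(-334 - 147)*p(-5, -10) = (-334 - 147)*(2*(-10)) = -481*(-20) = 9620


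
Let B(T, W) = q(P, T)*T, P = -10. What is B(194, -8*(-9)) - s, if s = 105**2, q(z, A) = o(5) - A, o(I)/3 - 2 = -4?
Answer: -49825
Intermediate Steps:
o(I) = -6 (o(I) = 6 + 3*(-4) = 6 - 12 = -6)
q(z, A) = -6 - A
B(T, W) = T*(-6 - T) (B(T, W) = (-6 - T)*T = T*(-6 - T))
s = 11025
B(194, -8*(-9)) - s = -1*194*(6 + 194) - 1*11025 = -1*194*200 - 11025 = -38800 - 11025 = -49825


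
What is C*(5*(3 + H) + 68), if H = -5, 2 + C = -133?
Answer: -7830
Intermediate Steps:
C = -135 (C = -2 - 133 = -135)
C*(5*(3 + H) + 68) = -135*(5*(3 - 5) + 68) = -135*(5*(-2) + 68) = -135*(-10 + 68) = -135*58 = -7830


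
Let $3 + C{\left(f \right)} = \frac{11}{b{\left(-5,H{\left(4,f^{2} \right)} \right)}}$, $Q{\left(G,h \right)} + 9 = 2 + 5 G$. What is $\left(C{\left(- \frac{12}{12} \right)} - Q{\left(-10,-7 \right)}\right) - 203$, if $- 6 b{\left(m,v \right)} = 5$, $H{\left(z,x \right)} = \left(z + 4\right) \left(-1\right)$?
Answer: $- \frac{811}{5} \approx -162.2$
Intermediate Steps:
$H{\left(z,x \right)} = -4 - z$ ($H{\left(z,x \right)} = \left(4 + z\right) \left(-1\right) = -4 - z$)
$b{\left(m,v \right)} = - \frac{5}{6}$ ($b{\left(m,v \right)} = \left(- \frac{1}{6}\right) 5 = - \frac{5}{6}$)
$Q{\left(G,h \right)} = -7 + 5 G$ ($Q{\left(G,h \right)} = -9 + \left(2 + 5 G\right) = -7 + 5 G$)
$C{\left(f \right)} = - \frac{81}{5}$ ($C{\left(f \right)} = -3 + \frac{11}{- \frac{5}{6}} = -3 + 11 \left(- \frac{6}{5}\right) = -3 - \frac{66}{5} = - \frac{81}{5}$)
$\left(C{\left(- \frac{12}{12} \right)} - Q{\left(-10,-7 \right)}\right) - 203 = \left(- \frac{81}{5} - \left(-7 + 5 \left(-10\right)\right)\right) - 203 = \left(- \frac{81}{5} - \left(-7 - 50\right)\right) - 203 = \left(- \frac{81}{5} - -57\right) - 203 = \left(- \frac{81}{5} + 57\right) - 203 = \frac{204}{5} - 203 = - \frac{811}{5}$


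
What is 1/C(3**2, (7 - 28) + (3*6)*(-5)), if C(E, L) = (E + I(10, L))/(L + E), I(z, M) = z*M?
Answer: 34/367 ≈ 0.092643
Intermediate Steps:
I(z, M) = M*z
C(E, L) = (E + 10*L)/(E + L) (C(E, L) = (E + L*10)/(L + E) = (E + 10*L)/(E + L))
1/C(3**2, (7 - 28) + (3*6)*(-5)) = 1/((3**2 + 10*((7 - 28) + (3*6)*(-5)))/(3**2 + ((7 - 28) + (3*6)*(-5)))) = 1/((9 + 10*(-21 + 18*(-5)))/(9 + (-21 + 18*(-5)))) = 1/((9 + 10*(-21 - 90))/(9 + (-21 - 90))) = 1/((9 + 10*(-111))/(9 - 111)) = 1/((9 - 1110)/(-102)) = 1/(-1/102*(-1101)) = 1/(367/34) = 34/367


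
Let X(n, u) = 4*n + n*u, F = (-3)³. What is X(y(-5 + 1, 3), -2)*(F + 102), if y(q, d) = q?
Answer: -600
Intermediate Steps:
F = -27
X(y(-5 + 1, 3), -2)*(F + 102) = ((-5 + 1)*(4 - 2))*(-27 + 102) = -4*2*75 = -8*75 = -600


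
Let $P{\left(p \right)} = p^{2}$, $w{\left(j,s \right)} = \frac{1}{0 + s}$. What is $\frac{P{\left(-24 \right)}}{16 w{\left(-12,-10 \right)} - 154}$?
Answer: $- \frac{1440}{389} \approx -3.7018$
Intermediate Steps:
$w{\left(j,s \right)} = \frac{1}{s}$
$\frac{P{\left(-24 \right)}}{16 w{\left(-12,-10 \right)} - 154} = \frac{\left(-24\right)^{2}}{\frac{16}{-10} - 154} = \frac{576}{16 \left(- \frac{1}{10}\right) - 154} = \frac{576}{- \frac{8}{5} - 154} = \frac{576}{- \frac{778}{5}} = 576 \left(- \frac{5}{778}\right) = - \frac{1440}{389}$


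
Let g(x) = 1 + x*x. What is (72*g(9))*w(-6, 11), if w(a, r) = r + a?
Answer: 29520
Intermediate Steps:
w(a, r) = a + r
g(x) = 1 + x²
(72*g(9))*w(-6, 11) = (72*(1 + 9²))*(-6 + 11) = (72*(1 + 81))*5 = (72*82)*5 = 5904*5 = 29520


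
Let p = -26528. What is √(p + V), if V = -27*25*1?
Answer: I*√27203 ≈ 164.93*I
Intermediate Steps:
V = -675 (V = -675*1 = -675)
√(p + V) = √(-26528 - 675) = √(-27203) = I*√27203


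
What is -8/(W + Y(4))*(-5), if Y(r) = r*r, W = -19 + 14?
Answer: 40/11 ≈ 3.6364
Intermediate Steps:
W = -5
Y(r) = r**2
-8/(W + Y(4))*(-5) = -8/(-5 + 4**2)*(-5) = -8/(-5 + 16)*(-5) = -8/11*(-5) = 40/11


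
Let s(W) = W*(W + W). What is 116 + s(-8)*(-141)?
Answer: -17932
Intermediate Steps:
s(W) = 2*W**2 (s(W) = W*(2*W) = 2*W**2)
116 + s(-8)*(-141) = 116 + (2*(-8)**2)*(-141) = 116 + (2*64)*(-141) = 116 + 128*(-141) = 116 - 18048 = -17932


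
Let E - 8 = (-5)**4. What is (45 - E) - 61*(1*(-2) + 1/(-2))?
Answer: -871/2 ≈ -435.50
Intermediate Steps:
E = 633 (E = 8 + (-5)**4 = 8 + 625 = 633)
(45 - E) - 61*(1*(-2) + 1/(-2)) = (45 - 1*633) - 61*(1*(-2) + 1/(-2)) = (45 - 633) - 61*(-2 + 1*(-1/2)) = -588 - 61*(-2 - 1/2) = -588 - 61*(-5/2) = -588 + 305/2 = -871/2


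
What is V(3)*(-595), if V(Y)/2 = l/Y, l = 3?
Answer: -1190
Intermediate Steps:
V(Y) = 6/Y (V(Y) = 2*(3/Y) = 6/Y)
V(3)*(-595) = (6/3)*(-595) = (6*(⅓))*(-595) = 2*(-595) = -1190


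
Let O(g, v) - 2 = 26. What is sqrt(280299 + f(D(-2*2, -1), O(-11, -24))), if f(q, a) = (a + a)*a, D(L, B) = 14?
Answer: sqrt(281867) ≈ 530.91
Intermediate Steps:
O(g, v) = 28 (O(g, v) = 2 + 26 = 28)
f(q, a) = 2*a**2 (f(q, a) = (2*a)*a = 2*a**2)
sqrt(280299 + f(D(-2*2, -1), O(-11, -24))) = sqrt(280299 + 2*28**2) = sqrt(280299 + 2*784) = sqrt(280299 + 1568) = sqrt(281867)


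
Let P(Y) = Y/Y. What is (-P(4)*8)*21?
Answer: -168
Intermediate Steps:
P(Y) = 1
(-P(4)*8)*21 = (-1*1*8)*21 = -1*8*21 = -8*21 = -168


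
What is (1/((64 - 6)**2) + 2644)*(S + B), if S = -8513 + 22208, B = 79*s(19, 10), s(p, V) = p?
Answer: 1165168627/29 ≈ 4.0178e+7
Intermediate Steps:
B = 1501 (B = 79*19 = 1501)
S = 13695
(1/((64 - 6)**2) + 2644)*(S + B) = (1/((64 - 6)**2) + 2644)*(13695 + 1501) = (1/(58**2) + 2644)*15196 = (1/3364 + 2644)*15196 = (8894417/3364)*15196 = 1165168627/29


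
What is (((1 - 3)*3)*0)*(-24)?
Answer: 0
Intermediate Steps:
(((1 - 3)*3)*0)*(-24) = (-2*3*0)*(-24) = -6*0*(-24) = 0*(-24) = 0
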